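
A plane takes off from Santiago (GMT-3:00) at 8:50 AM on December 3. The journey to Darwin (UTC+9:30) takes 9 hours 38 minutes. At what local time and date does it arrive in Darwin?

6:58 AM on December 4

Darwin is 12:30 ahead of Santiago.
After 9 hours 38 minutes it is 6:28 PM in Santiago.
Shift by the zone difference: 6:28 PM + 12:30 = 6:58 AM on Dec 4 in Darwin.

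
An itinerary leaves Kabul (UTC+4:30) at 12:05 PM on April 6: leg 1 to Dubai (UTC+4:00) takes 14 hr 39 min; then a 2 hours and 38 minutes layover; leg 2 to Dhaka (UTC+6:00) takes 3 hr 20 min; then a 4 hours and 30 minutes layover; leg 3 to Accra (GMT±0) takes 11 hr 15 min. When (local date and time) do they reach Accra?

7:57 PM on April 7

Convert departure to UTC: 12:05 PM − 4:30 = 7:35 AM UTC on Apr 6.
Add 14 hours and 39 minutes leg 1 → 10:14 PM UTC.
Add 2 hours and 38 minutes layover in Dubai → 12:52 AM UTC (Apr 7).
Add 3 hours and 20 minutes leg 2 → 4:12 AM UTC.
Add 4 hours and 30 minutes layover in Dhaka → 8:42 AM UTC.
Add 11 hours and 15 minutes leg 3 → 7:57 PM UTC.
Accra is UTC+0, so local arrival is the same: 7:57 PM on Apr 7.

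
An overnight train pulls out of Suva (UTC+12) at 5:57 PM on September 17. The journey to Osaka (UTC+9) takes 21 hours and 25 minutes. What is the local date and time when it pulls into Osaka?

12:22 PM on Sep 18

Convert departure to UTC: 5:57 PM − 12:00 = 5:57 AM UTC on Sep 17.
Add 21 hours 25 minutes travel time → 3:22 AM UTC (Sep 18).
Osaka is UTC+9:00, so local arrival = 3:22 AM + 9:00 = 12:22 PM on Sep 18.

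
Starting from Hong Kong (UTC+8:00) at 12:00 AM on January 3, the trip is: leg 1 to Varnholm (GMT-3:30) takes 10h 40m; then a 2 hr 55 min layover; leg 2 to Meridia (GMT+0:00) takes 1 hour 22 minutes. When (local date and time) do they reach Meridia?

Convert departure to UTC: 12:00 AM − 8:00 = 4:00 PM UTC on Jan 2.
Add 10 hours and 40 minutes leg 1 → 2:40 AM UTC (Jan 3).
Add 2 hours and 55 minutes layover in Varnholm → 5:35 AM UTC.
Add 1 hour and 22 minutes leg 2 → 6:57 AM UTC.
Meridia is UTC+0, so local arrival is the same: 6:57 AM on Jan 3.

6:57 AM on January 3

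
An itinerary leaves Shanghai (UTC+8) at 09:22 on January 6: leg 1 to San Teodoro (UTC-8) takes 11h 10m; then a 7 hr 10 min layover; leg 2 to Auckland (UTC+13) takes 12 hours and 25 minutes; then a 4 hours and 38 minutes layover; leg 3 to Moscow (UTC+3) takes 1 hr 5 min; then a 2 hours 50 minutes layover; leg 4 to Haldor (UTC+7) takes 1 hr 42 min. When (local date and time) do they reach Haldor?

Convert departure to UTC: 09:22 − 8:00 = 01:22 UTC on Jan 6.
Add 11 hours and 10 minutes leg 1 → 12:32 UTC.
Add 7 hours 10 minutes layover in San Teodoro → 19:42 UTC.
Add 12 hours and 25 minutes leg 2 → 08:07 UTC (Jan 7).
Add 4 hours and 38 minutes layover in Auckland → 12:45 UTC.
Add 1 hour and 5 minutes leg 3 → 13:50 UTC.
Add 2 hours and 50 minutes layover in Moscow → 16:40 UTC.
Add 1 hour and 42 minutes leg 4 → 18:22 UTC.
Haldor is UTC+7:00, so local arrival = 18:22 + 7:00 = 01:22 on Jan 8.

01:22 on Jan 8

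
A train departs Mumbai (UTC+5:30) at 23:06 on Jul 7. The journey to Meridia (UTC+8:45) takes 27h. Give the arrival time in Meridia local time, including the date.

05:21 on July 9

Meridia is 3:15 ahead of Mumbai.
After 27 hours it is 02:06 (Jul 9) in Mumbai.
Shift by the zone difference: 02:06 + 3:15 = 05:21 on Jul 9 in Meridia.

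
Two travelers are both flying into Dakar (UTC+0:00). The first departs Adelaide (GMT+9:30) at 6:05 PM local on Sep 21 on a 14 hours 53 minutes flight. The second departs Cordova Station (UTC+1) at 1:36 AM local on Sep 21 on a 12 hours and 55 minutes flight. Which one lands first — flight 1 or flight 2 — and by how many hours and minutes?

the second, by 9 hours 57 minutes

Flight 1 in UTC: 6:05 PM − 9:30 = 8:35 AM on Sep 21.
+14 hours 53 minutes → arrive 11:28 PM UTC on Sep 21.
Flight 2 in UTC: 1:36 AM − 1:00 = 12:36 AM on Sep 21.
+12 hours and 55 minutes → arrive 1:31 PM UTC on Sep 21.
Flight 2 lands earlier by 9 hours 57 minutes.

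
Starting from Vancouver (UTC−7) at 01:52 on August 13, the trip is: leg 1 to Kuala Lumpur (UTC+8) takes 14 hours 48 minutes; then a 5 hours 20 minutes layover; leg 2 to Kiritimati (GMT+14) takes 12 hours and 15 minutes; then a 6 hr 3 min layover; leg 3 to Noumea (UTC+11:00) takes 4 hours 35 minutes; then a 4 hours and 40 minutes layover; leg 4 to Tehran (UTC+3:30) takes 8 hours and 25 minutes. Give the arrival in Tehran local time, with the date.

Convert departure to UTC: 01:52 + 7:00 = 08:52 UTC on Aug 13.
Add 14 hours 48 minutes leg 1 → 23:40 UTC.
Add 5 hours and 20 minutes layover in Kuala Lumpur → 05:00 UTC (Aug 14).
Add 12 hours 15 minutes leg 2 → 17:15 UTC.
Add 6 hours 3 minutes layover in Kiritimati → 23:18 UTC.
Add 4 hours 35 minutes leg 3 → 03:53 UTC (Aug 15).
Add 4 hours and 40 minutes layover in Noumea → 08:33 UTC.
Add 8 hours and 25 minutes leg 4 → 16:58 UTC.
Tehran is UTC+3:30, so local arrival = 16:58 + 3:30 = 20:28 on Aug 15.

20:28 on Aug 15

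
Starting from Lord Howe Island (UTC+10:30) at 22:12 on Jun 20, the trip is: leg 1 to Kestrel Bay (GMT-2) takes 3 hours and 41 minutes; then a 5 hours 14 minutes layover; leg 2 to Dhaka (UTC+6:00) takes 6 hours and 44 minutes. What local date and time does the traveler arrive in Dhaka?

09:21 on June 21

Convert departure to UTC: 22:12 − 10:30 = 11:42 UTC on Jun 20.
Add 3 hours and 41 minutes leg 1 → 15:23 UTC.
Add 5 hours 14 minutes layover in Kestrel Bay → 20:37 UTC.
Add 6 hours and 44 minutes leg 2 → 03:21 UTC (Jun 21).
Dhaka is UTC+6:00, so local arrival = 03:21 + 6:00 = 09:21 on Jun 21.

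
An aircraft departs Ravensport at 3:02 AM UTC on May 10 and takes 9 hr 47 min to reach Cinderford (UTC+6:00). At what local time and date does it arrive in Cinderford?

6:49 PM on May 10

Departure is given in UTC: 3:02 AM on May 10.
Add 9 hours and 47 minutes → 12:49 PM UTC.
Cinderford is UTC+6:00: 12:49 PM + 6:00 = 6:49 PM on May 10.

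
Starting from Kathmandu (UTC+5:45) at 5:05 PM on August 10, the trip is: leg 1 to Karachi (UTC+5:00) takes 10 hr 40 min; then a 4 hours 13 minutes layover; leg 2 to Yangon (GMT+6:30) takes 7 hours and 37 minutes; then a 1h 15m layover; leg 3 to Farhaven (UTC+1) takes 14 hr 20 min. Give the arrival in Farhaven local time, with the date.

2:25 AM on Aug 12

Convert departure to UTC: 5:05 PM − 5:45 = 11:20 AM UTC on Aug 10.
Add 10 hours 40 minutes leg 1 → 10:00 PM UTC.
Add 4 hours 13 minutes layover in Karachi → 2:13 AM UTC (Aug 11).
Add 7 hours 37 minutes leg 2 → 9:50 AM UTC.
Add 1 hour and 15 minutes layover in Yangon → 11:05 AM UTC.
Add 14 hours 20 minutes leg 3 → 1:25 AM UTC (Aug 12).
Farhaven is UTC+1:00, so local arrival = 1:25 AM + 1:00 = 2:25 AM on Aug 12.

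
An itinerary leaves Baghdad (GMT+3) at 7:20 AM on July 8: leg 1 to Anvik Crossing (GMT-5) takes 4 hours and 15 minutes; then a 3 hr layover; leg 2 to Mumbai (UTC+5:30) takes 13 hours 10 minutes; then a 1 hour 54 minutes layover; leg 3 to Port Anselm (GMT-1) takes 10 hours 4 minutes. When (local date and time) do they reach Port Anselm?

Convert departure to UTC: 7:20 AM − 3:00 = 4:20 AM UTC on Jul 8.
Add 4 hours 15 minutes leg 1 → 8:35 AM UTC.
Add 3 hours layover in Anvik Crossing → 11:35 AM UTC.
Add 13 hours 10 minutes leg 2 → 12:45 AM UTC (Jul 9).
Add 1 hour 54 minutes layover in Mumbai → 2:39 AM UTC.
Add 10 hours and 4 minutes leg 3 → 12:43 PM UTC.
Port Anselm is UTC−1:00, so local arrival = 12:43 PM − 1:00 = 11:43 AM on Jul 9.

11:43 AM on July 9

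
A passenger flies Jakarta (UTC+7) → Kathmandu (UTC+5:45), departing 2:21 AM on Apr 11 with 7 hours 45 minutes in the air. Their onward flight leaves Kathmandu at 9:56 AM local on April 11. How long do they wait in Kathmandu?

1 hour 5 minutes

Convert departure to UTC: 2:21 AM − 7:00 = 7:21 PM UTC on Apr 10.
Add 7 hours and 45 minutes flight time → 3:06 AM UTC (Apr 11).
Kathmandu is UTC+5:45, so local arrival = 3:06 AM + 5:45 = 8:51 AM on Apr 11.
Layover = 9:56 AM − 8:51 AM = 1 hour 5 minutes.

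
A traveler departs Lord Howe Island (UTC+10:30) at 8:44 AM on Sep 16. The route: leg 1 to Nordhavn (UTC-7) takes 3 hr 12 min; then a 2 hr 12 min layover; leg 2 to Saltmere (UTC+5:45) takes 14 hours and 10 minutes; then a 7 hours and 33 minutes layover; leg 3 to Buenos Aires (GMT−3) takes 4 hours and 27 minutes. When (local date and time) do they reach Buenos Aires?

2:48 AM on Sep 17

Convert departure to UTC: 8:44 AM − 10:30 = 10:14 PM UTC on Sep 15.
Add 3 hours and 12 minutes leg 1 → 1:26 AM UTC (Sep 16).
Add 2 hours 12 minutes layover in Nordhavn → 3:38 AM UTC.
Add 14 hours 10 minutes leg 2 → 5:48 PM UTC.
Add 7 hours and 33 minutes layover in Saltmere → 1:21 AM UTC (Sep 17).
Add 4 hours and 27 minutes leg 3 → 5:48 AM UTC.
Buenos Aires is UTC−3:00, so local arrival = 5:48 AM − 3:00 = 2:48 AM on Sep 17.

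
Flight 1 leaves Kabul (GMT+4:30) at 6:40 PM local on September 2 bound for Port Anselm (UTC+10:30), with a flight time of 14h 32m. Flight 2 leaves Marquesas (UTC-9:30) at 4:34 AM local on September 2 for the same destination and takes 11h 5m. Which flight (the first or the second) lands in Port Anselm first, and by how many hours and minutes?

Flight 1 in UTC: 6:40 PM − 4:30 = 2:10 PM on Sep 2.
+14 hours 32 minutes → arrive 4:42 AM UTC on Sep 3.
Flight 2 in UTC: 4:34 AM + 9:30 = 2:04 PM on Sep 2.
+11 hours and 5 minutes → arrive 1:09 AM UTC on Sep 3.
Flight 2 lands earlier by 3 hours 33 minutes.

the second, by 3 hours 33 minutes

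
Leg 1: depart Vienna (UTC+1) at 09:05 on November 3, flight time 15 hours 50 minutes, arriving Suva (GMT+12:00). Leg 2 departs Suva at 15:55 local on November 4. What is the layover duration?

4 hours

Convert departure to UTC: 09:05 − 1:00 = 08:05 UTC on Nov 3.
Add 15 hours 50 minutes flight time → 23:55 UTC.
Suva is UTC+12:00, so local arrival = 23:55 + 12:00 = 11:55 on Nov 4.
Layover = 15:55 − 11:55 = 4 hours.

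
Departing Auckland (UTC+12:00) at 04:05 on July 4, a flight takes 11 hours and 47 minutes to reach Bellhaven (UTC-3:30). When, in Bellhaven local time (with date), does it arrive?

00:22 on July 4

Convert departure to UTC: 04:05 − 12:00 = 16:05 UTC on Jul 3.
Add 11 hours and 47 minutes travel time → 03:52 UTC (Jul 4).
Bellhaven is UTC−3:30, so local arrival = 03:52 − 3:30 = 00:22 on Jul 4.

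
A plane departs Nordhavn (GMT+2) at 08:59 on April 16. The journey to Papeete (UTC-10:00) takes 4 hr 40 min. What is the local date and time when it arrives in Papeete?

01:39 on Apr 16

Convert departure to UTC: 08:59 − 2:00 = 06:59 UTC on Apr 16.
Add 4 hours and 40 minutes travel time → 11:39 UTC.
Papeete is UTC−10:00, so local arrival = 11:39 − 10:00 = 01:39 on Apr 16.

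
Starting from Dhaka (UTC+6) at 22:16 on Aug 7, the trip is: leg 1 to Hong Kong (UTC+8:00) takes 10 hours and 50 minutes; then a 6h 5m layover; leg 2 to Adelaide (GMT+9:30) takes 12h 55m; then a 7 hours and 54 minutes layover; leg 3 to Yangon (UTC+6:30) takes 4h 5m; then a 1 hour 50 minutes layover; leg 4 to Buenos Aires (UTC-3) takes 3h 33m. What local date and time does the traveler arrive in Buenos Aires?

Convert departure to UTC: 22:16 − 6:00 = 16:16 UTC on Aug 7.
Add 10 hours and 50 minutes leg 1 → 03:06 UTC (Aug 8).
Add 6 hours and 5 minutes layover in Hong Kong → 09:11 UTC.
Add 12 hours and 55 minutes leg 2 → 22:06 UTC.
Add 7 hours 54 minutes layover in Adelaide → 06:00 UTC (Aug 9).
Add 4 hours and 5 minutes leg 3 → 10:05 UTC.
Add 1 hour and 50 minutes layover in Yangon → 11:55 UTC.
Add 3 hours and 33 minutes leg 4 → 15:28 UTC.
Buenos Aires is UTC−3:00, so local arrival = 15:28 − 3:00 = 12:28 on Aug 9.

12:28 on Aug 9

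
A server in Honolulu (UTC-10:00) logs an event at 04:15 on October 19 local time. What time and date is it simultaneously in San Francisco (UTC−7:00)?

San Francisco is 3:00 ahead of Honolulu.
Shift by the zone difference: 04:15 + 3:00 = 07:15 on Oct 19 in San Francisco.

07:15 on October 19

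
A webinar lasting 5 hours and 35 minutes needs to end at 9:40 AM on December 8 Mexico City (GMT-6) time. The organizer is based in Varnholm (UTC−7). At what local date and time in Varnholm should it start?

3:05 AM on Dec 8

Target end time in UTC: 9:40 AM + 6:00 = 3:40 PM on Dec 8.
Subtract 5 hours and 35 minutes → start 10:05 AM UTC on Dec 8.
Varnholm is UTC−7:00: 10:05 AM − 7:00 = 3:05 AM on Dec 8.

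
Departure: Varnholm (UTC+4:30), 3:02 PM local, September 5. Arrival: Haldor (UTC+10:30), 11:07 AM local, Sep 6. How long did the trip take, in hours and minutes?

14 hours 5 minutes

Haldor is 6:00 ahead of Varnholm.
Clock-face elapsed time (ignoring zones) is 20 hours 5 minutes.
Actual elapsed = 20 hours 5 minutes − 6:00 = 14 hours 5 minutes.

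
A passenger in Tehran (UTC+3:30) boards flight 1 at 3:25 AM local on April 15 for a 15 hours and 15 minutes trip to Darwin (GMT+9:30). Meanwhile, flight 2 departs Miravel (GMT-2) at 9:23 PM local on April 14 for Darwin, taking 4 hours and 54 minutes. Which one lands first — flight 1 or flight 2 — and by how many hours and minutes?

Flight 1 in UTC: 3:25 AM − 3:30 = 11:55 PM on Apr 14.
+15 hours and 15 minutes → arrive 3:10 PM UTC on Apr 15.
Flight 2 in UTC: 9:23 PM + 2:00 = 11:23 PM on Apr 14.
+4 hours 54 minutes → arrive 4:17 AM UTC on Apr 15.
Flight 2 lands earlier by 10 hours 53 minutes.

the second, by 10 hours 53 minutes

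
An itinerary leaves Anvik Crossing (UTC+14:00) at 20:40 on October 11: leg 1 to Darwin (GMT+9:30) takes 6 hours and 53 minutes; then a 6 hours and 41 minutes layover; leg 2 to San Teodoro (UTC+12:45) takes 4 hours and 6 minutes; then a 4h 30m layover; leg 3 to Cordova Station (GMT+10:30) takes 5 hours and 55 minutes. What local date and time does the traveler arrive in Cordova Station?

Convert departure to UTC: 20:40 − 14:00 = 06:40 UTC on Oct 11.
Add 6 hours and 53 minutes leg 1 → 13:33 UTC.
Add 6 hours and 41 minutes layover in Darwin → 20:14 UTC.
Add 4 hours 6 minutes leg 2 → 00:20 UTC (Oct 12).
Add 4 hours 30 minutes layover in San Teodoro → 04:50 UTC.
Add 5 hours and 55 minutes leg 3 → 10:45 UTC.
Cordova Station is UTC+10:30, so local arrival = 10:45 + 10:30 = 21:15 on Oct 12.

21:15 on October 12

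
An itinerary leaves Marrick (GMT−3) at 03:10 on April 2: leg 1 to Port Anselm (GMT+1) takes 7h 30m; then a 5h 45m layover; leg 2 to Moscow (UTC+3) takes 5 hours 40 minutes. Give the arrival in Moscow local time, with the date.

Convert departure to UTC: 03:10 + 3:00 = 06:10 UTC on Apr 2.
Add 7 hours and 30 minutes leg 1 → 13:40 UTC.
Add 5 hours 45 minutes layover in Port Anselm → 19:25 UTC.
Add 5 hours 40 minutes leg 2 → 01:05 UTC (Apr 3).
Moscow is UTC+3:00, so local arrival = 01:05 + 3:00 = 04:05 on Apr 3.

04:05 on April 3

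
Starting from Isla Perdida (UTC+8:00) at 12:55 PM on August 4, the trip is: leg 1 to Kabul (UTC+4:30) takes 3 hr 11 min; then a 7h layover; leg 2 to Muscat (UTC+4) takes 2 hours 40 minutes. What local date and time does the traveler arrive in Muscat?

Convert departure to UTC: 12:55 PM − 8:00 = 4:55 AM UTC on Aug 4.
Add 3 hours 11 minutes leg 1 → 8:06 AM UTC.
Add 7 hours layover in Kabul → 3:06 PM UTC.
Add 2 hours and 40 minutes leg 2 → 5:46 PM UTC.
Muscat is UTC+4:00, so local arrival = 5:46 PM + 4:00 = 9:46 PM on Aug 4.

9:46 PM on August 4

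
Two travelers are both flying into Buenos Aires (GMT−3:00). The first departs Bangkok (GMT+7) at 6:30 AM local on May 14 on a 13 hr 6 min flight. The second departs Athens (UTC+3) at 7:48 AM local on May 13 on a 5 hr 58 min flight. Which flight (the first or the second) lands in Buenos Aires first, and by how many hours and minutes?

Flight 1 in UTC: 6:30 AM − 7:00 = 11:30 PM on May 13.
+13 hours and 6 minutes → arrive 12:36 PM UTC on May 14.
Flight 2 in UTC: 7:48 AM − 3:00 = 4:48 AM on May 13.
+5 hours and 58 minutes → arrive 10:46 AM UTC on May 13.
Flight 2 lands earlier by 25 hours 50 minutes.

the second, by 25 hours 50 minutes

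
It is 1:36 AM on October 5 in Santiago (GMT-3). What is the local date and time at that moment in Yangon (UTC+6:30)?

In UTC: 1:36 AM + 3:00 = 4:36 AM on Oct 5.
Yangon is UTC+6:30: 4:36 AM + 6:30 = 11:06 AM on Oct 5.

11:06 AM on Oct 5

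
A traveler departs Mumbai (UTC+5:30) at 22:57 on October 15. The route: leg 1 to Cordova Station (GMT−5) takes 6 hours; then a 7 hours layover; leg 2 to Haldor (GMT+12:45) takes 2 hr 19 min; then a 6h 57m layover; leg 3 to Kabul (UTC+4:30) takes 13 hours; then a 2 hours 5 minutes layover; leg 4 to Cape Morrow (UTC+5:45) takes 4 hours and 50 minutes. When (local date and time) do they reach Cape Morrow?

17:23 on Oct 17

Convert departure to UTC: 22:57 − 5:30 = 17:27 UTC on Oct 15.
Add 6 hours leg 1 → 23:27 UTC.
Add 7 hours layover in Cordova Station → 06:27 UTC (Oct 16).
Add 2 hours 19 minutes leg 2 → 08:46 UTC.
Add 6 hours 57 minutes layover in Haldor → 15:43 UTC.
Add 13 hours leg 3 → 04:43 UTC (Oct 17).
Add 2 hours 5 minutes layover in Kabul → 06:48 UTC.
Add 4 hours 50 minutes leg 4 → 11:38 UTC.
Cape Morrow is UTC+5:45, so local arrival = 11:38 + 5:45 = 17:23 on Oct 17.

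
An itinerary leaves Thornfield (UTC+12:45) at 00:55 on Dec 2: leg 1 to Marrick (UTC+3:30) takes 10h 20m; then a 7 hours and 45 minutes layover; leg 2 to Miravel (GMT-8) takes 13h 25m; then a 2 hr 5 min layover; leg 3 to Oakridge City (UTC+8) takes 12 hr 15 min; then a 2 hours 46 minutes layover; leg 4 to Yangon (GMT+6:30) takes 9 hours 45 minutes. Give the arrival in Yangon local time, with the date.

Convert departure to UTC: 00:55 − 12:45 = 12:10 UTC on Dec 1.
Add 10 hours and 20 minutes leg 1 → 22:30 UTC.
Add 7 hours and 45 minutes layover in Marrick → 06:15 UTC (Dec 2).
Add 13 hours and 25 minutes leg 2 → 19:40 UTC.
Add 2 hours 5 minutes layover in Miravel → 21:45 UTC.
Add 12 hours 15 minutes leg 3 → 10:00 UTC (Dec 3).
Add 2 hours and 46 minutes layover in Oakridge City → 12:46 UTC.
Add 9 hours 45 minutes leg 4 → 22:31 UTC.
Yangon is UTC+6:30, so local arrival = 22:31 + 6:30 = 05:01 on Dec 4.

05:01 on December 4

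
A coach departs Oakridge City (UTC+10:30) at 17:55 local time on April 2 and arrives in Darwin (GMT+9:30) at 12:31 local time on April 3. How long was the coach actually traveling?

19 hours 36 minutes

Departure in UTC: 17:55 − 10:30 = 07:25 on Apr 2.
Arrival in UTC: 12:31 − 9:30 = 03:01 on Apr 3.
Elapsed = 03:01 − 07:25 (+1 day) = 19 hours 36 minutes.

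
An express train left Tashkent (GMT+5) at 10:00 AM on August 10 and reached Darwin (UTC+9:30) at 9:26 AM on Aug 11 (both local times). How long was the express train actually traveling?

Departure in UTC: 10:00 AM − 5:00 = 5:00 AM on Aug 10.
Arrival in UTC: 9:26 AM − 9:30 = 11:56 PM on Aug 10.
Elapsed = 11:56 PM − 5:00 AM = 18 hours 56 minutes.

18 hours 56 minutes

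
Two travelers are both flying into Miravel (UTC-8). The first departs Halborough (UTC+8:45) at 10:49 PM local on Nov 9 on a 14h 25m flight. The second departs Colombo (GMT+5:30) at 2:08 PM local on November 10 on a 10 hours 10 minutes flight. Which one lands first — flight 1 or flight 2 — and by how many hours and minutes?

Flight 1 in UTC: 10:49 PM − 8:45 = 2:04 PM on Nov 9.
+14 hours 25 minutes → arrive 4:29 AM UTC on Nov 10.
Flight 2 in UTC: 2:08 PM − 5:30 = 8:38 AM on Nov 10.
+10 hours 10 minutes → arrive 6:48 PM UTC on Nov 10.
Flight 1 lands earlier by 14 hours 19 minutes.

the first, by 14 hours 19 minutes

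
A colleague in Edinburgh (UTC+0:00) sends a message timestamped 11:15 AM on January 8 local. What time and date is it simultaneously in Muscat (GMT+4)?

Edinburgh is UTC+0 so that is 11:15 AM UTC.
Muscat is UTC+4:00: 11:15 AM + 4:00 = 3:15 PM on Jan 8.

3:15 PM on January 8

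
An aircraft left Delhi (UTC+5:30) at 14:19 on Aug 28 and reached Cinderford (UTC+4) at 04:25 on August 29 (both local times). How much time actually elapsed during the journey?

15 hours 36 minutes

Departure in UTC: 14:19 − 5:30 = 08:49 on Aug 28.
Arrival in UTC: 04:25 − 4:00 = 00:25 on Aug 29.
Elapsed = 00:25 − 08:49 (+1 day) = 15 hours 36 minutes.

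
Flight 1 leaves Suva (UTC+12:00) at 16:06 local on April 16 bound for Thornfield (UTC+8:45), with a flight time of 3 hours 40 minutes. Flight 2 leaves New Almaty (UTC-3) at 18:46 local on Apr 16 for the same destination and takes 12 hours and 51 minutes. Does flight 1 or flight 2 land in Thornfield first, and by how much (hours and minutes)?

Flight 1 in UTC: 16:06 − 12:00 = 04:06 on Apr 16.
+3 hours 40 minutes → arrive 07:46 UTC on Apr 16.
Flight 2 in UTC: 18:46 + 3:00 = 21:46 on Apr 16.
+12 hours 51 minutes → arrive 10:37 UTC on Apr 17.
Flight 1 lands earlier by 26 hours 51 minutes.

the first, by 26 hours 51 minutes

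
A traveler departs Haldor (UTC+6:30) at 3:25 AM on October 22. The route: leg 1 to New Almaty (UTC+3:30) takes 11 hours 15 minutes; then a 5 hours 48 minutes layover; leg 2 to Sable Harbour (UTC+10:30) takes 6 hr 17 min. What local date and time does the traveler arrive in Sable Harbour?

Convert departure to UTC: 3:25 AM − 6:30 = 8:55 PM UTC on Oct 21.
Add 11 hours 15 minutes leg 1 → 8:10 AM UTC (Oct 22).
Add 5 hours and 48 minutes layover in New Almaty → 1:58 PM UTC.
Add 6 hours and 17 minutes leg 2 → 8:15 PM UTC.
Sable Harbour is UTC+10:30, so local arrival = 8:15 PM + 10:30 = 6:45 AM on Oct 23.

6:45 AM on October 23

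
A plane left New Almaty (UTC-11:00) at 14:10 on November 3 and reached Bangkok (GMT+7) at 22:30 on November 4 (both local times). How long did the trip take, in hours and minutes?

Bangkok is 18:00 ahead of New Almaty.
Clock-face elapsed time (ignoring zones) is 32 hours 20 minutes.
Actual elapsed = 32 hours 20 minutes − 18:00 = 14 hours 20 minutes.

14 hours 20 minutes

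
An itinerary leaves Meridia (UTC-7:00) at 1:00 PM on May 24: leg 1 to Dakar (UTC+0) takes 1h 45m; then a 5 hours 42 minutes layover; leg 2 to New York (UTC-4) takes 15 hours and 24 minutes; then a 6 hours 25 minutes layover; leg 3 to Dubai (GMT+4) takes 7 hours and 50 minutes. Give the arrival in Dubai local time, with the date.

1:06 PM on May 26

Convert departure to UTC: 1:00 PM + 7:00 = 8:00 PM UTC on May 24.
Add 1 hour 45 minutes leg 1 → 9:45 PM UTC.
Add 5 hours and 42 minutes layover in Dakar → 3:27 AM UTC (May 25).
Add 15 hours 24 minutes leg 2 → 6:51 PM UTC.
Add 6 hours 25 minutes layover in New York → 1:16 AM UTC (May 26).
Add 7 hours 50 minutes leg 3 → 9:06 AM UTC.
Dubai is UTC+4:00, so local arrival = 9:06 AM + 4:00 = 1:06 PM on May 26.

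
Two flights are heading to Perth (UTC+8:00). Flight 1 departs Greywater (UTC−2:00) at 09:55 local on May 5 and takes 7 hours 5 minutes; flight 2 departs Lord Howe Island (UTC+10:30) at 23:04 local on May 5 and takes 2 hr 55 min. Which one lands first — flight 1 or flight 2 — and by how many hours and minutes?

Flight 1 in UTC: 09:55 + 2:00 = 11:55 on May 5.
+7 hours 5 minutes → arrive 19:00 UTC on May 5.
Flight 2 in UTC: 23:04 − 10:30 = 12:34 on May 5.
+2 hours and 55 minutes → arrive 15:29 UTC on May 5.
Flight 2 lands earlier by 3 hours 31 minutes.

the second, by 3 hours 31 minutes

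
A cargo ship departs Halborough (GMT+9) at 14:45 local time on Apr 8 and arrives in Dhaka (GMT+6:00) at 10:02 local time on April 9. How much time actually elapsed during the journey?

22 hours 17 minutes

Dhaka is 3:00 behind Halborough.
Clock-face elapsed time (ignoring zones) is 19 hours 17 minutes.
Actual elapsed = 19 hours 17 minutes + 3:00 = 22 hours 17 minutes.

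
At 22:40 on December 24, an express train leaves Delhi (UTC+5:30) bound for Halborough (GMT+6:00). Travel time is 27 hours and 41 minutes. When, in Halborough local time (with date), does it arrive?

Convert departure to UTC: 22:40 − 5:30 = 17:10 UTC on Dec 24.
Add 27 hours 41 minutes travel time → 20:51 UTC (Dec 25).
Halborough is UTC+6:00, so local arrival = 20:51 + 6:00 = 02:51 on Dec 26.

02:51 on December 26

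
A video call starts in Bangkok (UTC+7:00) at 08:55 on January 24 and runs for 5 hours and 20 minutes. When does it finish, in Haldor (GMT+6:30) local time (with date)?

Convert start to UTC: 08:55 − 7:00 = 01:55 UTC on Jan 24.
Add 5 hours 20 minutes duration → 07:15 UTC.
Haldor is UTC+6:30, so local end time = 07:15 + 6:30 = 13:45 on Jan 24.

13:45 on January 24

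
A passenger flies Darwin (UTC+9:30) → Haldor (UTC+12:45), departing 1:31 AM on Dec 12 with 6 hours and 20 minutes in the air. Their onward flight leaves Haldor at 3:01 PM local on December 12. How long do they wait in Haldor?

Convert departure to UTC: 1:31 AM − 9:30 = 4:01 PM UTC on Dec 11.
Add 6 hours and 20 minutes flight time → 10:21 PM UTC.
Haldor is UTC+12:45, so local arrival = 10:21 PM + 12:45 = 11:06 AM on Dec 12.
Layover = 3:01 PM − 11:06 AM = 3 hours 55 minutes.

3 hours 55 minutes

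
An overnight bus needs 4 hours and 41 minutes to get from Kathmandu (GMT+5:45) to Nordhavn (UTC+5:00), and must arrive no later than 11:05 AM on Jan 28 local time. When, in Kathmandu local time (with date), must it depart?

Target arrival in UTC: 11:05 AM − 5:00 = 6:05 AM on Jan 28.
Subtract 4 hours and 41 minutes → departure 1:24 AM UTC on Jan 28.
Kathmandu is UTC+5:45: 1:24 AM + 5:45 = 7:09 AM on Jan 28.

7:09 AM on January 28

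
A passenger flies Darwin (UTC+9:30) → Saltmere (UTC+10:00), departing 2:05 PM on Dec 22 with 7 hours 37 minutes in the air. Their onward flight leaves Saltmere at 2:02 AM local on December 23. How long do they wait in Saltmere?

Convert departure to UTC: 2:05 PM − 9:30 = 4:35 AM UTC on Dec 22.
Add 7 hours 37 minutes flight time → 12:12 PM UTC.
Saltmere is UTC+10:00, so local arrival = 12:12 PM + 10:00 = 10:12 PM on Dec 22.
Layover = 2:02 AM − 10:12 PM (+1 day) = 3 hours 50 minutes.

3 hours 50 minutes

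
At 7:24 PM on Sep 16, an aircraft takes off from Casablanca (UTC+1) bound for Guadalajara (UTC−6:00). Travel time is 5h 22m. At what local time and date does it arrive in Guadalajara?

Guadalajara is 7:00 behind Casablanca.
After 5 hours 22 minutes it is 12:46 AM (Sep 17) in Casablanca.
Shift by the zone difference: 12:46 AM − 7:00 = 5:46 PM on Sep 16 in Guadalajara.

5:46 PM on September 16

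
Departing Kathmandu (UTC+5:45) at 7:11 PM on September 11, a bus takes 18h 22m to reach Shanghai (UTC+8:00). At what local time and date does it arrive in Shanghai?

3:48 PM on Sep 12

Convert departure to UTC: 7:11 PM − 5:45 = 1:26 PM UTC on Sep 11.
Add 18 hours 22 minutes travel time → 7:48 AM UTC (Sep 12).
Shanghai is UTC+8:00, so local arrival = 7:48 AM + 8:00 = 3:48 PM on Sep 12.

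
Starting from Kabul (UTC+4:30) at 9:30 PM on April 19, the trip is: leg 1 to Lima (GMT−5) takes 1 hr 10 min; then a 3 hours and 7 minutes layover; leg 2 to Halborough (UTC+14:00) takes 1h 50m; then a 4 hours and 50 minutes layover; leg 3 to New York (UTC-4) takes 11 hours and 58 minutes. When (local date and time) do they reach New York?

11:55 AM on April 20

Convert departure to UTC: 9:30 PM − 4:30 = 5:00 PM UTC on Apr 19.
Add 1 hour and 10 minutes leg 1 → 6:10 PM UTC.
Add 3 hours 7 minutes layover in Lima → 9:17 PM UTC.
Add 1 hour and 50 minutes leg 2 → 11:07 PM UTC.
Add 4 hours 50 minutes layover in Halborough → 3:57 AM UTC (Apr 20).
Add 11 hours and 58 minutes leg 3 → 3:55 PM UTC.
New York is UTC−4:00, so local arrival = 3:55 PM − 4:00 = 11:55 AM on Apr 20.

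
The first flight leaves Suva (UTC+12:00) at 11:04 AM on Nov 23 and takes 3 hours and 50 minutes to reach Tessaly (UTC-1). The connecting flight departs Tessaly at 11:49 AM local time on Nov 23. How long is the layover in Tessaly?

Convert departure to UTC: 11:04 AM − 12:00 = 11:04 PM UTC on Nov 22.
Add 3 hours 50 minutes flight time → 2:54 AM UTC (Nov 23).
Tessaly is UTC−1:00, so local arrival = 2:54 AM − 1:00 = 1:54 AM on Nov 23.
Layover = 11:49 AM − 1:54 AM = 9 hours 55 minutes.

9 hours 55 minutes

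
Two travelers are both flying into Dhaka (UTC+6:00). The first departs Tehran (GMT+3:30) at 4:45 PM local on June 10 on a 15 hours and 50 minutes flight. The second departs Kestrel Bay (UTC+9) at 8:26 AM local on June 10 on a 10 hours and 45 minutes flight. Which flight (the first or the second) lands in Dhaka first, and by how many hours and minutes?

Flight 1 in UTC: 4:45 PM − 3:30 = 1:15 PM on Jun 10.
+15 hours 50 minutes → arrive 5:05 AM UTC on Jun 11.
Flight 2 in UTC: 8:26 AM − 9:00 = 11:26 PM on Jun 9.
+10 hours and 45 minutes → arrive 10:11 AM UTC on Jun 10.
Flight 2 lands earlier by 18 hours 54 minutes.

the second, by 18 hours 54 minutes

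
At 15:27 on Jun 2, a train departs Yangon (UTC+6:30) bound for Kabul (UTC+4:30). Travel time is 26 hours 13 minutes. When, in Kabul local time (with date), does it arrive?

Convert departure to UTC: 15:27 − 6:30 = 08:57 UTC on Jun 2.
Add 26 hours 13 minutes travel time → 11:10 UTC (Jun 3).
Kabul is UTC+4:30, so local arrival = 11:10 + 4:30 = 15:40 on Jun 3.

15:40 on Jun 3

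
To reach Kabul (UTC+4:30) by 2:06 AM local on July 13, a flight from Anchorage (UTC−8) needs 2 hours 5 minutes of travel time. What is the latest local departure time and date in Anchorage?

Target arrival in UTC: 2:06 AM − 4:30 = 9:36 PM on Jul 12.
Subtract 2 hours 5 minutes → departure 7:31 PM UTC on Jul 12.
Anchorage is UTC−8:00: 7:31 PM − 8:00 = 11:31 AM on Jul 12.

11:31 AM on July 12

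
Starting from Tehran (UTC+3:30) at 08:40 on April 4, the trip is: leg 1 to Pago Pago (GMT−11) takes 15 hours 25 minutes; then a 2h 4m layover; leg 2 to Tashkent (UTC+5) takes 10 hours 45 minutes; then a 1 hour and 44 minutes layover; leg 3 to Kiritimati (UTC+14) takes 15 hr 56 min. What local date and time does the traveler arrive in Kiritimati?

17:04 on April 6

Convert departure to UTC: 08:40 − 3:30 = 05:10 UTC on Apr 4.
Add 15 hours and 25 minutes leg 1 → 20:35 UTC.
Add 2 hours 4 minutes layover in Pago Pago → 22:39 UTC.
Add 10 hours and 45 minutes leg 2 → 09:24 UTC (Apr 5).
Add 1 hour and 44 minutes layover in Tashkent → 11:08 UTC.
Add 15 hours and 56 minutes leg 3 → 03:04 UTC (Apr 6).
Kiritimati is UTC+14:00, so local arrival = 03:04 + 14:00 = 17:04 on Apr 6.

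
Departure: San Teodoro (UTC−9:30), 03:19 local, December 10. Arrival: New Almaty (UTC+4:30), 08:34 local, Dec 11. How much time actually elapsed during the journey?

15 hours 15 minutes

Departure in UTC: 03:19 + 9:30 = 12:49 on Dec 10.
Arrival in UTC: 08:34 − 4:30 = 04:04 on Dec 11.
Elapsed = 04:04 − 12:49 (+1 day) = 15 hours 15 minutes.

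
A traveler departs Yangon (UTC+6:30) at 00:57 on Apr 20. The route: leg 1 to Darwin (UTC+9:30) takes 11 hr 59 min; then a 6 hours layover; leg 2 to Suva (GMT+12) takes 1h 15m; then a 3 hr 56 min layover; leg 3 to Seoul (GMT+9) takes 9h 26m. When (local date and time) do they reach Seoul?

12:03 on April 21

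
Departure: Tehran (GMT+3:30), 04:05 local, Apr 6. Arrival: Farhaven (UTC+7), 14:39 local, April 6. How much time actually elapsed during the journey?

Farhaven is 3:30 ahead of Tehran.
Clock-face elapsed time (ignoring zones) is 10 hours 34 minutes.
Actual elapsed = 10 hours 34 minutes − 3:30 = 7 hours 4 minutes.

7 hours 4 minutes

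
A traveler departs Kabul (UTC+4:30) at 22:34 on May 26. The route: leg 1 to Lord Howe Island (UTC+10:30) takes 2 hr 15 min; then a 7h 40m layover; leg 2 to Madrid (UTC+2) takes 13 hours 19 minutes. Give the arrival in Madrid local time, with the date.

19:18 on May 27

Convert departure to UTC: 22:34 − 4:30 = 18:04 UTC on May 26.
Add 2 hours and 15 minutes leg 1 → 20:19 UTC.
Add 7 hours and 40 minutes layover in Lord Howe Island → 03:59 UTC (May 27).
Add 13 hours and 19 minutes leg 2 → 17:18 UTC.
Madrid is UTC+2:00, so local arrival = 17:18 + 2:00 = 19:18 on May 27.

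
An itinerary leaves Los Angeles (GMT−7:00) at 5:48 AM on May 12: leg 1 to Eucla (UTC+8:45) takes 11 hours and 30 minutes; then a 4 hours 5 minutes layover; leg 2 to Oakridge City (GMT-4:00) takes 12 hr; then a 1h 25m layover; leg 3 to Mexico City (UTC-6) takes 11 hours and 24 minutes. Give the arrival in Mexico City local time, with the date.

11:12 PM on May 13

Convert departure to UTC: 5:48 AM + 7:00 = 12:48 PM UTC on May 12.
Add 11 hours and 30 minutes leg 1 → 12:18 AM UTC (May 13).
Add 4 hours and 5 minutes layover in Eucla → 4:23 AM UTC.
Add 12 hours leg 2 → 4:23 PM UTC.
Add 1 hour 25 minutes layover in Oakridge City → 5:48 PM UTC.
Add 11 hours 24 minutes leg 3 → 5:12 AM UTC (May 14).
Mexico City is UTC−6:00, so local arrival = 5:12 AM − 6:00 = 11:12 PM on May 13.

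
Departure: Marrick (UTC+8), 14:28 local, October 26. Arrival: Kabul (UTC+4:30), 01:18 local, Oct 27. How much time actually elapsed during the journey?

Kabul is 3:30 behind Marrick.
Clock-face elapsed time (ignoring zones) is 10 hours 50 minutes.
Actual elapsed = 10 hours 50 minutes + 3:30 = 14 hours 20 minutes.

14 hours 20 minutes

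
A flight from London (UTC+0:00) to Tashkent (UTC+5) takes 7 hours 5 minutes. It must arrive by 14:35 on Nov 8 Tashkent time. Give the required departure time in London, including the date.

02:30 on November 8

Target arrival in UTC: 14:35 − 5:00 = 09:35 on Nov 8.
Subtract 7 hours 5 minutes → departure 02:30 UTC on Nov 8.
London is UTC+0, so departure is 02:30 on Nov 8.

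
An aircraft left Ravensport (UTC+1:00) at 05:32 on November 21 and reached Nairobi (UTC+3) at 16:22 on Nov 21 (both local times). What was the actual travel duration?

Departure in UTC: 05:32 − 1:00 = 04:32 on Nov 21.
Arrival in UTC: 16:22 − 3:00 = 13:22 on Nov 21.
Elapsed = 13:22 − 04:32 = 8 hours 50 minutes.

8 hours 50 minutes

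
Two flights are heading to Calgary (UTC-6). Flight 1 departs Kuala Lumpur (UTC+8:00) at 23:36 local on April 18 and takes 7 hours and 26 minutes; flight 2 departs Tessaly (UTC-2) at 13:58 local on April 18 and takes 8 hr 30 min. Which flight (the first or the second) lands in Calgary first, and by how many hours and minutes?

Flight 1 in UTC: 23:36 − 8:00 = 15:36 on Apr 18.
+7 hours and 26 minutes → arrive 23:02 UTC on Apr 18.
Flight 2 in UTC: 13:58 + 2:00 = 15:58 on Apr 18.
+8 hours 30 minutes → arrive 00:28 UTC on Apr 19.
Flight 1 lands earlier by 1 hour 26 minutes.

the first, by 1 hour 26 minutes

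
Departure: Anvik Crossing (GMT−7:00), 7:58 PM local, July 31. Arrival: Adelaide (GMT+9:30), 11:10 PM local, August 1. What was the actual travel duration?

10 hours 42 minutes

Adelaide is 16:30 ahead of Anvik Crossing.
Clock-face elapsed time (ignoring zones) is 27 hours 12 minutes.
Actual elapsed = 27 hours 12 minutes − 16:30 = 10 hours 42 minutes.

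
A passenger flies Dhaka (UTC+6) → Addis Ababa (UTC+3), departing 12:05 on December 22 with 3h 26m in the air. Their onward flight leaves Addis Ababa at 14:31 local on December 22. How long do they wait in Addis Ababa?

2 hours

Convert departure to UTC: 12:05 − 6:00 = 06:05 UTC on Dec 22.
Add 3 hours and 26 minutes flight time → 09:31 UTC.
Addis Ababa is UTC+3:00, so local arrival = 09:31 + 3:00 = 12:31 on Dec 22.
Layover = 14:31 − 12:31 = 2 hours.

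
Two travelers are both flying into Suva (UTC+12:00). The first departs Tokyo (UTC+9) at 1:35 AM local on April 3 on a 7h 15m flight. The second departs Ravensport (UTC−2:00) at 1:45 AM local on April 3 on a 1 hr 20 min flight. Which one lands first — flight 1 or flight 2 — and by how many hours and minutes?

the first, by 5 hours 15 minutes

Flight 1 in UTC: 1:35 AM − 9:00 = 4:35 PM on Apr 2.
+7 hours and 15 minutes → arrive 11:50 PM UTC on Apr 2.
Flight 2 in UTC: 1:45 AM + 2:00 = 3:45 AM on Apr 3.
+1 hour 20 minutes → arrive 5:05 AM UTC on Apr 3.
Flight 1 lands earlier by 5 hours 15 minutes.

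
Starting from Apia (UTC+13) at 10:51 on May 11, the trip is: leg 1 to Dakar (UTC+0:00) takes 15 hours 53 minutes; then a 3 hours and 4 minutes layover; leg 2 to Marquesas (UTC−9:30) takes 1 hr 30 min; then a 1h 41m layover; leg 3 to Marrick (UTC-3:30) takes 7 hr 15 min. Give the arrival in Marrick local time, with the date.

Convert departure to UTC: 10:51 − 13:00 = 21:51 UTC on May 10.
Add 15 hours 53 minutes leg 1 → 13:44 UTC (May 11).
Add 3 hours 4 minutes layover in Dakar → 16:48 UTC.
Add 1 hour 30 minutes leg 2 → 18:18 UTC.
Add 1 hour and 41 minutes layover in Marquesas → 19:59 UTC.
Add 7 hours and 15 minutes leg 3 → 03:14 UTC (May 12).
Marrick is UTC−3:30, so local arrival = 03:14 − 3:30 = 23:44 on May 11.

23:44 on May 11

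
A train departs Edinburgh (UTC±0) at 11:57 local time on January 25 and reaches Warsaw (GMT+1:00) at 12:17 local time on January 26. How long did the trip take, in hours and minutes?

23 hours 20 minutes

Departure is already UTC: 11:57 on Jan 25.
Arrival in UTC: 12:17 − 1:00 = 11:17 on Jan 26.
Elapsed = 11:17 − 11:57 (+1 day) = 23 hours 20 minutes.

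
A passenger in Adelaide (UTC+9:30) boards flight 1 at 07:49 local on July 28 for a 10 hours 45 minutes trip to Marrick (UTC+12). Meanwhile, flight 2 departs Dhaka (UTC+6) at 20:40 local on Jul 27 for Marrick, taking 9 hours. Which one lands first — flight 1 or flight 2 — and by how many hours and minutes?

Flight 1 in UTC: 07:49 − 9:30 = 22:19 on Jul 27.
+10 hours 45 minutes → arrive 09:04 UTC on Jul 28.
Flight 2 in UTC: 20:40 − 6:00 = 14:40 on Jul 27.
+9 hours → arrive 23:40 UTC on Jul 27.
Flight 2 lands earlier by 9 hours 24 minutes.

the second, by 9 hours 24 minutes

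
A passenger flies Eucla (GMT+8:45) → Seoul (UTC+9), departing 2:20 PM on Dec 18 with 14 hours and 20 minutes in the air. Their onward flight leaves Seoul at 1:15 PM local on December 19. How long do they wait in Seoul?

8 hours 20 minutes

Convert departure to UTC: 2:20 PM − 8:45 = 5:35 AM UTC on Dec 18.
Add 14 hours and 20 minutes flight time → 7:55 PM UTC.
Seoul is UTC+9:00, so local arrival = 7:55 PM + 9:00 = 4:55 AM on Dec 19.
Layover = 1:15 PM − 4:55 AM = 8 hours 20 minutes.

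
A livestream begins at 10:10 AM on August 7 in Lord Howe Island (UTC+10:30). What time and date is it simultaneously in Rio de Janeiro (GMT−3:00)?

8:40 PM on Aug 6

Rio de Janeiro is 13:30 behind Lord Howe Island.
Shift by the zone difference: 10:10 AM − 13:30 = 8:40 PM on Aug 6 in Rio de Janeiro.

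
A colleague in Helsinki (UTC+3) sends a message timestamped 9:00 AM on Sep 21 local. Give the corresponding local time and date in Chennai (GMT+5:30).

In UTC: 9:00 AM − 3:00 = 6:00 AM on Sep 21.
Chennai is UTC+5:30: 6:00 AM + 5:30 = 11:30 AM on Sep 21.

11:30 AM on September 21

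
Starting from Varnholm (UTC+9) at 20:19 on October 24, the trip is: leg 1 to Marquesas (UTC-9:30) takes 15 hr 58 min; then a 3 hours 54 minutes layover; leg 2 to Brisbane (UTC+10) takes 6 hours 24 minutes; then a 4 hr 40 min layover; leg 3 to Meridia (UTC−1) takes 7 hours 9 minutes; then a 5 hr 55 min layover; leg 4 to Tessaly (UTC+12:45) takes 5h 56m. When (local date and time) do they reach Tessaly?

Convert departure to UTC: 20:19 − 9:00 = 11:19 UTC on Oct 24.
Add 15 hours and 58 minutes leg 1 → 03:17 UTC (Oct 25).
Add 3 hours 54 minutes layover in Marquesas → 07:11 UTC.
Add 6 hours and 24 minutes leg 2 → 13:35 UTC.
Add 4 hours and 40 minutes layover in Brisbane → 18:15 UTC.
Add 7 hours 9 minutes leg 3 → 01:24 UTC (Oct 26).
Add 5 hours 55 minutes layover in Meridia → 07:19 UTC.
Add 5 hours 56 minutes leg 4 → 13:15 UTC.
Tessaly is UTC+12:45, so local arrival = 13:15 + 12:45 = 02:00 on Oct 27.

02:00 on Oct 27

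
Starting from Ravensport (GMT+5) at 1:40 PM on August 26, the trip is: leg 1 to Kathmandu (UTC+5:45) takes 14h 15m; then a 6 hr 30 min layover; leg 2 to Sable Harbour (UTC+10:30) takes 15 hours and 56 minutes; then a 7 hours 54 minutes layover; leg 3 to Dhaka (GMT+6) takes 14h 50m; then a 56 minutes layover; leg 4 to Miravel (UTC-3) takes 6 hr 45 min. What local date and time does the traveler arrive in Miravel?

12:46 AM on August 29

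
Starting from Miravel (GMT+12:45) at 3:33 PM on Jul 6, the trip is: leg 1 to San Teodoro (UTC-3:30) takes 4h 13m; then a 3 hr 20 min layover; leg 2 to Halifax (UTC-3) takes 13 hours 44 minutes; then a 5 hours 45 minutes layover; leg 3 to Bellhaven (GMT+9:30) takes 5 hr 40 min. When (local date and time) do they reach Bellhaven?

Convert departure to UTC: 3:33 PM − 12:45 = 2:48 AM UTC on Jul 6.
Add 4 hours and 13 minutes leg 1 → 7:01 AM UTC.
Add 3 hours and 20 minutes layover in San Teodoro → 10:21 AM UTC.
Add 13 hours 44 minutes leg 2 → 12:05 AM UTC (Jul 7).
Add 5 hours 45 minutes layover in Halifax → 5:50 AM UTC.
Add 5 hours and 40 minutes leg 3 → 11:30 AM UTC.
Bellhaven is UTC+9:30, so local arrival = 11:30 AM + 9:30 = 9:00 PM on Jul 7.

9:00 PM on July 7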